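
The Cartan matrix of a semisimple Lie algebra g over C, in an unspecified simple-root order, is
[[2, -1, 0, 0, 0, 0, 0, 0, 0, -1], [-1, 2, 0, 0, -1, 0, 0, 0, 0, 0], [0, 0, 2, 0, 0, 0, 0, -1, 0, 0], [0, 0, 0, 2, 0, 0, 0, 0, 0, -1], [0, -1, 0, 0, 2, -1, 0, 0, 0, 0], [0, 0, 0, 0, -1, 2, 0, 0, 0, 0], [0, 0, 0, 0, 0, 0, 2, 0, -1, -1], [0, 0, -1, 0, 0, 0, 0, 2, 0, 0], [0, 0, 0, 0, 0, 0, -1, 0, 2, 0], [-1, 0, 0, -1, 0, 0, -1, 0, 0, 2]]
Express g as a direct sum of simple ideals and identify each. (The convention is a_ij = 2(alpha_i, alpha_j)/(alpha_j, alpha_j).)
A2 ⊕ E8

The diagram associated to this matrix has two connected components: the simple roots {alpha_3, alpha_8} form a chain of 2 nodes with single edges (A_2), and {alpha_1, alpha_2, alpha_4, alpha_5, alpha_6, alpha_7, alpha_9, alpha_10} form a chain of 7 nodes with one extra node attached to the third node from one end (E_8). A semisimple Lie algebra decomposes uniquely as the direct sum of simple ideals, one per connected component of its Dynkin diagram, so g ≅ A_2 ⊕ E_8 (dimension 8 + 248 = 256).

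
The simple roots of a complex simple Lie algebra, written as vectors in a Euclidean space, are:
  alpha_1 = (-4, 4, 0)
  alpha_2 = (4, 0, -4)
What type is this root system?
Compute the Cartan integers a_ij = 2(alpha_i, alpha_j)/(alpha_j, alpha_j); the resulting 2x2 Cartan matrix is
[[2, -1], [-1, 2]].
All simple roots have the same length, so the diagram is simply laced. The associated Dynkin diagram is a chain of 2 nodes with single edges (A_2), so the type is A_2 (the algebra sl(3)).

type A_2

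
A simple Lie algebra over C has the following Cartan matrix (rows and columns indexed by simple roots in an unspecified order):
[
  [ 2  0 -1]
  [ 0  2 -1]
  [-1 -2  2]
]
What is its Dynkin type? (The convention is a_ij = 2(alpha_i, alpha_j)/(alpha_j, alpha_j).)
type B_3

The matrix has rank 3 with 2's on the diagonal. Reading the off-diagonal entries as Dynkin edges (a single edge where a_ij = a_ji = -1; a double or triple edge where a_ij * a_ji = 2 or 3), the diagram is a chain of 3 nodes with a double edge at one end; the terminal node there is the unique short simple root (B_3). One simple-root ordering that puts it in standard form is (alpha_1, alpha_3, alpha_2). So the algebra is type B_3, i.e. so(7).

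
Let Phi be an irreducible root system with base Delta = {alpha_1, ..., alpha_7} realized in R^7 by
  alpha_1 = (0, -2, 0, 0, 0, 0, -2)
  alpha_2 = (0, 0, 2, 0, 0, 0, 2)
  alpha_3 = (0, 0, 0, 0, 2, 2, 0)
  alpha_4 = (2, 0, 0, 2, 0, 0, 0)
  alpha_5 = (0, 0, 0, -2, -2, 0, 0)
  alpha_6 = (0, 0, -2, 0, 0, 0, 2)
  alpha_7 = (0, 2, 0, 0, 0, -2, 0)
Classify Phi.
Compute the Cartan integers a_ij = 2(alpha_i, alpha_j)/(alpha_j, alpha_j); the resulting 7x7 Cartan matrix is
[[2, -1, 0, 0, 0, -1, -1], [-1, 2, 0, 0, 0, 0, 0], [0, 0, 2, 0, -1, 0, -1], [0, 0, 0, 2, -1, 0, 0], [0, 0, -1, -1, 2, 0, 0], [-1, 0, 0, 0, 0, 2, 0], [-1, 0, -1, 0, 0, 0, 2]].
All simple roots have the same length, so the diagram is simply laced. The associated Dynkin diagram is a chain of 5 nodes with a fork of two nodes at one end (D_7), so the type is D_7 (the algebra so(14)).

D_7 (so(14))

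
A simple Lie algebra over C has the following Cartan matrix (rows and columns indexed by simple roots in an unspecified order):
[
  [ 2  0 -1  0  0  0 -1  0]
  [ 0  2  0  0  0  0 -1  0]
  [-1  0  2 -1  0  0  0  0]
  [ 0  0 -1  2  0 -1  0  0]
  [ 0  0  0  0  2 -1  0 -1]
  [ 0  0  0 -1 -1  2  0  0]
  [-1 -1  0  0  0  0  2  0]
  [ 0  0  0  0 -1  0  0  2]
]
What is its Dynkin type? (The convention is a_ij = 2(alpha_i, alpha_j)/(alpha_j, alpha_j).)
A8

The matrix has rank 8 with 2's on the diagonal. Reading the off-diagonal entries as Dynkin edges (a single edge where a_ij = a_ji = -1; a double or triple edge where a_ij * a_ji = 2 or 3), the diagram is a chain of 8 nodes with single edges (A_8). One simple-root ordering that puts it in standard form is (alpha_2, alpha_7, alpha_1, alpha_3, alpha_4, alpha_6, alpha_5, alpha_8). So the algebra is type A_8, i.e. sl(9).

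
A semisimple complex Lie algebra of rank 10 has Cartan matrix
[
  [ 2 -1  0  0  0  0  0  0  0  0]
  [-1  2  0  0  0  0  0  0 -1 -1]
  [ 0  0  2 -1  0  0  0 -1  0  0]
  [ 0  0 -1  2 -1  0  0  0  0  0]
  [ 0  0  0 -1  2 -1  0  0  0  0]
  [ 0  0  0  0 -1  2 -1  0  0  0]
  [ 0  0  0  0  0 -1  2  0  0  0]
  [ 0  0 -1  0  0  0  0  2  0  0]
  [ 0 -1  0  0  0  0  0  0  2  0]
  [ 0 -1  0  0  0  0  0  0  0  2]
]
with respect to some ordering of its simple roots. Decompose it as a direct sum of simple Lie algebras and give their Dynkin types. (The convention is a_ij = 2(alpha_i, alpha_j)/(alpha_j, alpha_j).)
A_6 ⊕ D_4

The diagram associated to this matrix has two connected components: the simple roots {alpha_3, alpha_4, alpha_5, alpha_6, alpha_7, alpha_8} form a chain of 6 nodes with single edges (A_6), and {alpha_1, alpha_2, alpha_9, alpha_10} form a chain of 2 nodes with a fork of two nodes at one end (D_4). A semisimple Lie algebra decomposes uniquely as the direct sum of simple ideals, one per connected component of its Dynkin diagram, so g ≅ A_6 ⊕ D_4 (dimension 48 + 28 = 76).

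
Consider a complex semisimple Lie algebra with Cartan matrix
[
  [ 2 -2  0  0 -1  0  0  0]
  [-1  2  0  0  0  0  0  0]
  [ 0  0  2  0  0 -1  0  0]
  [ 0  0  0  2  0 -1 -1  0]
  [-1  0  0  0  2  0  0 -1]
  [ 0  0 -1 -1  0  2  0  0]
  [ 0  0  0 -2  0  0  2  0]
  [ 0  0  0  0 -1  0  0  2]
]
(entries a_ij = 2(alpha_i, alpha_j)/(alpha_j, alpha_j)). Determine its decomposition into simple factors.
The diagram associated to this matrix has two connected components: the simple roots {alpha_1, alpha_2, alpha_5, alpha_8} form a chain of 4 nodes with a double edge at one end; the terminal node there is the unique short simple root (B_4), and {alpha_3, alpha_4, alpha_6, alpha_7} form a chain of 4 nodes with a double edge at one end; the terminal node there is the unique long simple root (C_4). A semisimple Lie algebra decomposes uniquely as the direct sum of simple ideals, one per connected component of its Dynkin diagram, so g ≅ B_4 ⊕ C_4 (dimension 36 + 36 = 72).

B_4 + C_4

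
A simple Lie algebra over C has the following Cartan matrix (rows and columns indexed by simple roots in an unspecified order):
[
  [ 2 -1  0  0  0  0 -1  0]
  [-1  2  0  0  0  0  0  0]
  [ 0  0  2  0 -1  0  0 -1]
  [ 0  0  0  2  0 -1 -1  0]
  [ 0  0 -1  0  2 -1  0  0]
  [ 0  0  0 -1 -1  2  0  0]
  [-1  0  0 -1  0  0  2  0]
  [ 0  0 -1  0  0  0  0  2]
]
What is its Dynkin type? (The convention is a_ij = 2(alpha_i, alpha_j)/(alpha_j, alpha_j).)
The matrix has rank 8 with 2's on the diagonal. Reading the off-diagonal entries as Dynkin edges (a single edge where a_ij = a_ji = -1; a double or triple edge where a_ij * a_ji = 2 or 3), the diagram is a chain of 8 nodes with single edges (A_8). One simple-root ordering that puts it in standard form is (alpha_8, alpha_3, alpha_5, alpha_6, alpha_4, alpha_7, alpha_1, alpha_2). So the algebra is type A_8, i.e. sl(9).

A_8 (sl(9))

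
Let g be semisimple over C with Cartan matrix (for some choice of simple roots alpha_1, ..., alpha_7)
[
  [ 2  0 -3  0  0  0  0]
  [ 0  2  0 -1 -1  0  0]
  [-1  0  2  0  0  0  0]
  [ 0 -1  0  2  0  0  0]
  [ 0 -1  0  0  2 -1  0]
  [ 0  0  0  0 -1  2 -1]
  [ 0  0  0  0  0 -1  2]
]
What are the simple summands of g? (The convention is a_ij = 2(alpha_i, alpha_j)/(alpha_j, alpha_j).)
type A_5 + type G_2

The diagram associated to this matrix has two connected components: the simple roots {alpha_2, alpha_4, alpha_5, alpha_6, alpha_7} form a chain of 5 nodes with single edges (A_5), and {alpha_1, alpha_3} form two nodes joined by a triple edge (G_2). A semisimple Lie algebra decomposes uniquely as the direct sum of simple ideals, one per connected component of its Dynkin diagram, so g ≅ A_5 ⊕ G_2 (dimension 35 + 14 = 49).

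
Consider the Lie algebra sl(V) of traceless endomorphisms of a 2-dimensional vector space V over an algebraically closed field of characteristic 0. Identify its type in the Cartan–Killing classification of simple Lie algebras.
This is sl(2), which has dimension 2^2 - 1 = 3 and rank 2 - 1 = 1 (a Cartan subalgebra is the diagonal traceless matrices). In the classification of classical Lie algebras, the special linear algebra sl(n+1) has type A_n; here n = 1, so the Dynkin diagram is a chain of 1 nodes with single edges (A_1). Hence the type is A_1.

type A_1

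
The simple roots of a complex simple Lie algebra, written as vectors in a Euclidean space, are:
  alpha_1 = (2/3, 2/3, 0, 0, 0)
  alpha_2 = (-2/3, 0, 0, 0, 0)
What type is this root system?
B_2

Compute the Cartan integers a_ij = 2(alpha_i, alpha_j)/(alpha_j, alpha_j); the resulting 2x2 Cartan matrix is
[[2, -2], [-1, 2]].
The roots have two lengths (squared-length ratio 2:1); the short ones are alpha_{2}. The associated Dynkin diagram is a chain of 2 nodes with a double edge at one end; the terminal node there is the unique short simple root (B_2), so the type is B_2 (the algebra so(5)).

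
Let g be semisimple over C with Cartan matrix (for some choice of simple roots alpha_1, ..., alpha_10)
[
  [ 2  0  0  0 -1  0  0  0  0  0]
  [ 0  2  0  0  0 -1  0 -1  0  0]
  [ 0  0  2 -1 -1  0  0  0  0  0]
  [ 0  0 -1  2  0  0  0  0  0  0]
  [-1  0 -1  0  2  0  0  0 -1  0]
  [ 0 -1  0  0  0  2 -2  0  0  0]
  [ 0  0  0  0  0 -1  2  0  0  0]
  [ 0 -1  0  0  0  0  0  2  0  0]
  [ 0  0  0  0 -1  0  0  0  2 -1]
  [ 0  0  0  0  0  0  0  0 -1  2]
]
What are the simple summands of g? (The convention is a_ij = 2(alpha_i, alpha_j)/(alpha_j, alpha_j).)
B4 ⊕ E6

The diagram associated to this matrix has two connected components: the simple roots {alpha_2, alpha_6, alpha_7, alpha_8} form a chain of 4 nodes with a double edge at one end; the terminal node there is the unique short simple root (B_4), and {alpha_1, alpha_3, alpha_4, alpha_5, alpha_9, alpha_10} form a chain of 5 nodes with one extra node attached to the third node from one end (E_6). A semisimple Lie algebra decomposes uniquely as the direct sum of simple ideals, one per connected component of its Dynkin diagram, so g ≅ B_4 ⊕ E_6 (dimension 36 + 78 = 114).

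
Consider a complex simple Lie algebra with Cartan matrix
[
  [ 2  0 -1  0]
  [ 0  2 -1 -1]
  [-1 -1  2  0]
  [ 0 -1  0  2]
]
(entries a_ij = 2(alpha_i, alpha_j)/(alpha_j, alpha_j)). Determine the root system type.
The matrix has rank 4 with 2's on the diagonal. Reading the off-diagonal entries as Dynkin edges (a single edge where a_ij = a_ji = -1; a double or triple edge where a_ij * a_ji = 2 or 3), the diagram is a chain of 4 nodes with single edges (A_4). One simple-root ordering that puts it in standard form is (alpha_4, alpha_2, alpha_3, alpha_1). So the algebra is type A_4, i.e. sl(5).

type A_4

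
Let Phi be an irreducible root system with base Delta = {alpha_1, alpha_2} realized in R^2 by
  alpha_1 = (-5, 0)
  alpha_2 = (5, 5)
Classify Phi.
Compute the Cartan integers a_ij = 2(alpha_i, alpha_j)/(alpha_j, alpha_j); the resulting 2x2 Cartan matrix is
[[2, -1], [-2, 2]].
The roots have two lengths (squared-length ratio 2:1); the short ones are alpha_{1}. The associated Dynkin diagram is a chain of 2 nodes with a double edge at one end; the terminal node there is the unique short simple root (B_2), so the type is B_2 (the algebra so(5)).

B_2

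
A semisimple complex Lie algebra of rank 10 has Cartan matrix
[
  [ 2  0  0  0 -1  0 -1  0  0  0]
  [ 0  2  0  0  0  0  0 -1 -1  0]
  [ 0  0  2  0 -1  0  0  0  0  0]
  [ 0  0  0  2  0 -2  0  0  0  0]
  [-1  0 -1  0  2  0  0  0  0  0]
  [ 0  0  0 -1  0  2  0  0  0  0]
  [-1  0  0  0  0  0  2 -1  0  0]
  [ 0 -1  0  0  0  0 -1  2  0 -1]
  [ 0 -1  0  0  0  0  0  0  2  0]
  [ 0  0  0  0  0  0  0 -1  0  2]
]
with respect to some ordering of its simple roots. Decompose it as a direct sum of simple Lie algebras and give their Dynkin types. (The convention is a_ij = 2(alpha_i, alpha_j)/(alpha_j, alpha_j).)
The diagram associated to this matrix has two connected components: the simple roots {alpha_4, alpha_6} form a chain of 2 nodes with a double edge at one end; the terminal node there is the unique short simple root (B_2), and {alpha_1, alpha_2, alpha_3, alpha_5, alpha_7, alpha_8, alpha_9, alpha_10} form a chain of 7 nodes with one extra node attached to the third node from one end (E_8). A semisimple Lie algebra decomposes uniquely as the direct sum of simple ideals, one per connected component of its Dynkin diagram, so g ≅ B_2 ⊕ E_8 (dimension 10 + 248 = 258).

B_2 (so(5)) + E_8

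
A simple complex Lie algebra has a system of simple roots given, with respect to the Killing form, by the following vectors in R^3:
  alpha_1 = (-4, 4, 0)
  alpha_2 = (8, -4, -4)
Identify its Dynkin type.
Compute the Cartan integers a_ij = 2(alpha_i, alpha_j)/(alpha_j, alpha_j); the resulting 2x2 Cartan matrix is
[[2, -1], [-3, 2]].
The roots have two lengths (squared-length ratio 3:1); the short ones are alpha_{1}. The associated Dynkin diagram is two nodes joined by a triple edge (G_2), so the type is G_2.

type G_2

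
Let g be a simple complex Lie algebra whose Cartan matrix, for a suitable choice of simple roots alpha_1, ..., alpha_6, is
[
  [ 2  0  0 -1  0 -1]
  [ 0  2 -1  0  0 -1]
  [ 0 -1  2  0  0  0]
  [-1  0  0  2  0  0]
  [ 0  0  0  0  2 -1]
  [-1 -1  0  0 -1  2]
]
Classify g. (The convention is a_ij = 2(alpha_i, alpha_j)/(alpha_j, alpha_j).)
E6

The matrix has rank 6 with 2's on the diagonal. Reading the off-diagonal entries as Dynkin edges (a single edge where a_ij = a_ji = -1; a double or triple edge where a_ij * a_ji = 2 or 3), the diagram is a chain of 5 nodes with one extra node attached to the third node from one end (E_6). One simple-root ordering that puts it in standard form is (alpha_3, alpha_5, alpha_2, alpha_6, alpha_1, alpha_4). So the algebra is type E_6.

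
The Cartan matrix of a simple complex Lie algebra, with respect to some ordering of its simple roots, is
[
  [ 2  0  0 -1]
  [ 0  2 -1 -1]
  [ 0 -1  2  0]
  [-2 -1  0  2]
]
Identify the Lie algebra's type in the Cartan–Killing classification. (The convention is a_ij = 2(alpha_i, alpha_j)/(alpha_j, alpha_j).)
The matrix has rank 4 with 2's on the diagonal. Reading the off-diagonal entries as Dynkin edges (a single edge where a_ij = a_ji = -1; a double or triple edge where a_ij * a_ji = 2 or 3), the diagram is a chain of 4 nodes with a double edge at one end; the terminal node there is the unique short simple root (B_4). One simple-root ordering that puts it in standard form is (alpha_3, alpha_2, alpha_4, alpha_1). So the algebra is type B_4, i.e. so(9).

B_4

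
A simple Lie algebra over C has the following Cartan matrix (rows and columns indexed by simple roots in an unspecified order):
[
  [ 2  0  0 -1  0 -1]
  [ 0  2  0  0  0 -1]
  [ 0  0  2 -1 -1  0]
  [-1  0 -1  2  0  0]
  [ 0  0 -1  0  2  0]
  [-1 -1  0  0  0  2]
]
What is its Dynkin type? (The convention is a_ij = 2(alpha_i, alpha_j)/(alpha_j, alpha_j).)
type A_6

The matrix has rank 6 with 2's on the diagonal. Reading the off-diagonal entries as Dynkin edges (a single edge where a_ij = a_ji = -1; a double or triple edge where a_ij * a_ji = 2 or 3), the diagram is a chain of 6 nodes with single edges (A_6). One simple-root ordering that puts it in standard form is (alpha_2, alpha_6, alpha_1, alpha_4, alpha_3, alpha_5). So the algebra is type A_6, i.e. sl(7).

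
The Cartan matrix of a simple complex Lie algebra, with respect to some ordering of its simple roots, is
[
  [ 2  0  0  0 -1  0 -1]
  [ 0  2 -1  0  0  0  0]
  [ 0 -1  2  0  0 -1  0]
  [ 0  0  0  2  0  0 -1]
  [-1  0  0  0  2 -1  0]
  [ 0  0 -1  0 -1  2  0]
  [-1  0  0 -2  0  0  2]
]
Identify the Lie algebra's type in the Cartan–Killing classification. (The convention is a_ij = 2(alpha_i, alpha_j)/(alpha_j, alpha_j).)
B7

The matrix has rank 7 with 2's on the diagonal. Reading the off-diagonal entries as Dynkin edges (a single edge where a_ij = a_ji = -1; a double or triple edge where a_ij * a_ji = 2 or 3), the diagram is a chain of 7 nodes with a double edge at one end; the terminal node there is the unique short simple root (B_7). One simple-root ordering that puts it in standard form is (alpha_2, alpha_3, alpha_6, alpha_5, alpha_1, alpha_7, alpha_4). So the algebra is type B_7, i.e. so(15).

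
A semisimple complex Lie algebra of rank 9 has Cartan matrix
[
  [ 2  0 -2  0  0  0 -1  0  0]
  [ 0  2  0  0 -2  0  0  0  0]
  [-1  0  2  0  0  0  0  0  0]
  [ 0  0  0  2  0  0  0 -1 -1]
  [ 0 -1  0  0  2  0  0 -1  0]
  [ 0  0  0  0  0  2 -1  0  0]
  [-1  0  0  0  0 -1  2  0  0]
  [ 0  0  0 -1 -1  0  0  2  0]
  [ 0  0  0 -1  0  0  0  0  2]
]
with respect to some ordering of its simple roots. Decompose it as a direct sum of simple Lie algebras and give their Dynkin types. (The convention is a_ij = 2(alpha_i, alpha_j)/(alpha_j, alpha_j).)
B_4 ⊕ C_5

The diagram associated to this matrix has two connected components: the simple roots {alpha_1, alpha_3, alpha_6, alpha_7} form a chain of 4 nodes with a double edge at one end; the terminal node there is the unique short simple root (B_4), and {alpha_2, alpha_4, alpha_5, alpha_8, alpha_9} form a chain of 5 nodes with a double edge at one end; the terminal node there is the unique long simple root (C_5). A semisimple Lie algebra decomposes uniquely as the direct sum of simple ideals, one per connected component of its Dynkin diagram, so g ≅ B_4 ⊕ C_5 (dimension 36 + 55 = 91).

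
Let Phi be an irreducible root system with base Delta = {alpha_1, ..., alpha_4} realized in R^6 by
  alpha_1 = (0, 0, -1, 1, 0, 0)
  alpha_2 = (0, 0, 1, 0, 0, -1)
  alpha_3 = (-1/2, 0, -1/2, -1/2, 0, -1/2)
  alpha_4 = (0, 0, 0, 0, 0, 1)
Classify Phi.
Compute the Cartan integers a_ij = 2(alpha_i, alpha_j)/(alpha_j, alpha_j); the resulting 4x4 Cartan matrix is
[[2, -1, 0, 0], [-1, 2, 0, -2], [0, 0, 2, -1], [0, -1, -1, 2]].
The roots have two lengths (squared-length ratio 2:1); the short ones are alpha_{3,4}. The associated Dynkin diagram is a chain of 4 nodes with a double edge between the middle two (F_4), so the type is F_4.

F4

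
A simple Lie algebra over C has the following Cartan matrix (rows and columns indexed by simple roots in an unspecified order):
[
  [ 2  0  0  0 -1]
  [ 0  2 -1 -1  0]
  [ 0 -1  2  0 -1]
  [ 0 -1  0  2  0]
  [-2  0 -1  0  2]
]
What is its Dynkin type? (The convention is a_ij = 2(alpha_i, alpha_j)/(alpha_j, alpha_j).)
The matrix has rank 5 with 2's on the diagonal. Reading the off-diagonal entries as Dynkin edges (a single edge where a_ij = a_ji = -1; a double or triple edge where a_ij * a_ji = 2 or 3), the diagram is a chain of 5 nodes with a double edge at one end; the terminal node there is the unique short simple root (B_5). One simple-root ordering that puts it in standard form is (alpha_4, alpha_2, alpha_3, alpha_5, alpha_1). So the algebra is type B_5, i.e. so(11).

type B_5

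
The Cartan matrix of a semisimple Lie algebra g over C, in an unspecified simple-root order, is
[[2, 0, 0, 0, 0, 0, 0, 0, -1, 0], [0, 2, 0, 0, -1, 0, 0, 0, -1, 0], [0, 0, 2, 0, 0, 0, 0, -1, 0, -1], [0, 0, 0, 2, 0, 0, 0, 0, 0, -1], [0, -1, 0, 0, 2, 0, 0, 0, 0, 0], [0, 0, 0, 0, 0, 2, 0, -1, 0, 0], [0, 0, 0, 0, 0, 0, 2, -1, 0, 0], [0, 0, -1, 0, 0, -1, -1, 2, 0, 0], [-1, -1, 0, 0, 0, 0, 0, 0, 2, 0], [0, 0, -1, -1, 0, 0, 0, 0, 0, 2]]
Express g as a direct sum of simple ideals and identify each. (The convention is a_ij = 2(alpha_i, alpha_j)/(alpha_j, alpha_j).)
The diagram associated to this matrix has two connected components: the simple roots {alpha_1, alpha_2, alpha_5, alpha_9} form a chain of 4 nodes with single edges (A_4), and {alpha_3, alpha_4, alpha_6, alpha_7, alpha_8, alpha_10} form a chain of 4 nodes with a fork of two nodes at one end (D_6). A semisimple Lie algebra decomposes uniquely as the direct sum of simple ideals, one per connected component of its Dynkin diagram, so g ≅ A_4 ⊕ D_6 (dimension 24 + 66 = 90).

type A_4 ⊕ type D_6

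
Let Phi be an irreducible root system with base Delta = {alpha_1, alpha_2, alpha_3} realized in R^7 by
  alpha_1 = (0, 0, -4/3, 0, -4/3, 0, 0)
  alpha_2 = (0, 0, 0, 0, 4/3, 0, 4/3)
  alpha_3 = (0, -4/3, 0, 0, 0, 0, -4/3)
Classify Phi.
type A_3

Compute the Cartan integers a_ij = 2(alpha_i, alpha_j)/(alpha_j, alpha_j); the resulting 3x3 Cartan matrix is
[[2, -1, 0], [-1, 2, -1], [0, -1, 2]].
All simple roots have the same length, so the diagram is simply laced. The associated Dynkin diagram is a chain of 3 nodes with single edges (A_3), so the type is A_3 (the algebra sl(4)).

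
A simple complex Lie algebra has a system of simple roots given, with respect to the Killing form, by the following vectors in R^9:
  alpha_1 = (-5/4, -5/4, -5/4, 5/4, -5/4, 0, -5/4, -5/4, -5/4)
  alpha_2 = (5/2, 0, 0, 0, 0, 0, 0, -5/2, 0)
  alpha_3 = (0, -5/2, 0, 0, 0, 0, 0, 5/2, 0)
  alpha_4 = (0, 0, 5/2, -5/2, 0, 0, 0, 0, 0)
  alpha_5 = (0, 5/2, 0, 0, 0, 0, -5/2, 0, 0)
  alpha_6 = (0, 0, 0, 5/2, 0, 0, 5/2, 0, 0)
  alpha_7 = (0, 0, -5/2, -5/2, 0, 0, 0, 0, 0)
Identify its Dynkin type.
E_7

Compute the Cartan integers a_ij = 2(alpha_i, alpha_j)/(alpha_j, alpha_j); the resulting 7x7 Cartan matrix is
[[2, 0, 0, -1, 0, 0, 0], [0, 2, -1, 0, 0, 0, 0], [0, -1, 2, 0, -1, 0, 0], [-1, 0, 0, 2, 0, -1, 0], [0, 0, -1, 0, 2, -1, 0], [0, 0, 0, -1, -1, 2, -1], [0, 0, 0, 0, 0, -1, 2]].
All simple roots have the same length, so the diagram is simply laced. The associated Dynkin diagram is a chain of 6 nodes with one extra node attached to the third node from one end (E_7), so the type is E_7.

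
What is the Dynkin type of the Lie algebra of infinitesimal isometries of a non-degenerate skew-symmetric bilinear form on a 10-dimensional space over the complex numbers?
This is sp(10), which has dimension 10(10+1)/2 = 55 and rank 10/2 = 5. In the classification of classical Lie algebras, the symplectic algebra sp(2n) has type C_n; here n = 5, so the Dynkin diagram is a chain of 5 nodes with a double edge at one end; the terminal node there is the unique long simple root (C_5). Hence the type is C_5.

C_5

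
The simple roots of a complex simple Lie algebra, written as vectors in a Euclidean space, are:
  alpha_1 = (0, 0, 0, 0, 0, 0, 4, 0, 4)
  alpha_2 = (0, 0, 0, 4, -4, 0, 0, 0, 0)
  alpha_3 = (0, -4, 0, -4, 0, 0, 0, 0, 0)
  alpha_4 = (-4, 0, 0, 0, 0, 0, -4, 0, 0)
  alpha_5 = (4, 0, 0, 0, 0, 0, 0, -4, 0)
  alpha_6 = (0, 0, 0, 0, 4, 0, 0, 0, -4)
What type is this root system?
Compute the Cartan integers a_ij = 2(alpha_i, alpha_j)/(alpha_j, alpha_j); the resulting 6x6 Cartan matrix is
[[2, 0, 0, -1, 0, -1], [0, 2, -1, 0, 0, -1], [0, -1, 2, 0, 0, 0], [-1, 0, 0, 2, -1, 0], [0, 0, 0, -1, 2, 0], [-1, -1, 0, 0, 0, 2]].
All simple roots have the same length, so the diagram is simply laced. The associated Dynkin diagram is a chain of 6 nodes with single edges (A_6), so the type is A_6 (the algebra sl(7)).

A_6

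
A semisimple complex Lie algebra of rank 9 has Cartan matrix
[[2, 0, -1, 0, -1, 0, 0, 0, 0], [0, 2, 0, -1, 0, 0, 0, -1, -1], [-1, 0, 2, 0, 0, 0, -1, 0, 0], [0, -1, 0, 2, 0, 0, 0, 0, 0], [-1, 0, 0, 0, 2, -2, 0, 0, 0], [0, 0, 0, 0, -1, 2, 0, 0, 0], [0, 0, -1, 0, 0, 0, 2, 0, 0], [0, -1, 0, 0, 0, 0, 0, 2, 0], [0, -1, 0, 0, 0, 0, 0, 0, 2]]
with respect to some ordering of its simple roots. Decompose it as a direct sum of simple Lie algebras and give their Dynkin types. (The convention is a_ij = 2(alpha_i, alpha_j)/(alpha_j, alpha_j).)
B5 + D4

The diagram associated to this matrix has two connected components: the simple roots {alpha_1, alpha_3, alpha_5, alpha_6, alpha_7} form a chain of 5 nodes with a double edge at one end; the terminal node there is the unique short simple root (B_5), and {alpha_2, alpha_4, alpha_8, alpha_9} form a chain of 2 nodes with a fork of two nodes at one end (D_4). A semisimple Lie algebra decomposes uniquely as the direct sum of simple ideals, one per connected component of its Dynkin diagram, so g ≅ B_5 ⊕ D_4 (dimension 55 + 28 = 83).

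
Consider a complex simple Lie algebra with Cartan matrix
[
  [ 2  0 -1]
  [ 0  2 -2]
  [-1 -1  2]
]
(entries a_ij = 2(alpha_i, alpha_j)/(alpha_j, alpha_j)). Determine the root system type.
C_3

The matrix has rank 3 with 2's on the diagonal. Reading the off-diagonal entries as Dynkin edges (a single edge where a_ij = a_ji = -1; a double or triple edge where a_ij * a_ji = 2 or 3), the diagram is a chain of 3 nodes with a double edge at one end; the terminal node there is the unique long simple root (C_3). One simple-root ordering that puts it in standard form is (alpha_1, alpha_3, alpha_2). So the algebra is type C_3, i.e. sp(6).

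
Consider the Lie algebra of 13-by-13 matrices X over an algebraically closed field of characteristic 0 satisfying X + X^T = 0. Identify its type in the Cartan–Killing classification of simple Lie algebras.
This is so(13) with 13 odd, which has dimension 13(13-1)/2 = 78 and rank (13-1)/2 = 6. In the classification of classical Lie algebras, the orthogonal algebra so(2n+1) in an odd number of variables has type B_n; here n = 6, so the Dynkin diagram is a chain of 6 nodes with a double edge at one end; the terminal node there is the unique short simple root (B_6). Hence the type is B_6.

B6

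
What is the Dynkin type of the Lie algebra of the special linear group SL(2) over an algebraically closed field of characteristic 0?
This is sl(2), which has dimension 2^2 - 1 = 3 and rank 2 - 1 = 1 (a Cartan subalgebra is the diagonal traceless matrices). In the classification of classical Lie algebras, the special linear algebra sl(n+1) has type A_n; here n = 1, so the Dynkin diagram is a chain of 1 nodes with single edges (A_1). Hence the type is A_1.

A_1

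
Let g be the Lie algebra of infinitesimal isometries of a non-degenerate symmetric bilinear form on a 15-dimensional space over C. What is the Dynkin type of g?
B_7 (so(15))

This is so(15) with 15 odd, which has dimension 15(15-1)/2 = 105 and rank (15-1)/2 = 7. In the classification of classical Lie algebras, the orthogonal algebra so(2n+1) in an odd number of variables has type B_n; here n = 7, so the Dynkin diagram is a chain of 7 nodes with a double edge at one end; the terminal node there is the unique short simple root (B_7). Hence the type is B_7.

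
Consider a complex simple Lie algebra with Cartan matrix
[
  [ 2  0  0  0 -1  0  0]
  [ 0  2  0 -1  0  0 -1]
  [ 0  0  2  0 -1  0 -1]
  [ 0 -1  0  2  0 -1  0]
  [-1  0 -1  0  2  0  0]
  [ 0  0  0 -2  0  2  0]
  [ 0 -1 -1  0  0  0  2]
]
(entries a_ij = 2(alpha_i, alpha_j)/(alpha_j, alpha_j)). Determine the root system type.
The matrix has rank 7 with 2's on the diagonal. Reading the off-diagonal entries as Dynkin edges (a single edge where a_ij = a_ji = -1; a double or triple edge where a_ij * a_ji = 2 or 3), the diagram is a chain of 7 nodes with a double edge at one end; the terminal node there is the unique long simple root (C_7). One simple-root ordering that puts it in standard form is (alpha_1, alpha_5, alpha_3, alpha_7, alpha_2, alpha_4, alpha_6). So the algebra is type C_7, i.e. sp(14).

C_7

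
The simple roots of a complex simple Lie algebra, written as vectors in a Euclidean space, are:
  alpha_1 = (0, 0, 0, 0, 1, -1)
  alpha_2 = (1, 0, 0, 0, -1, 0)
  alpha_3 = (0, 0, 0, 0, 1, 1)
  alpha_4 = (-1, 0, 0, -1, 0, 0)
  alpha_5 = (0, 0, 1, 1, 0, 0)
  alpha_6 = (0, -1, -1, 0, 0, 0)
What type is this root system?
Compute the Cartan integers a_ij = 2(alpha_i, alpha_j)/(alpha_j, alpha_j); the resulting 6x6 Cartan matrix is
[[2, -1, 0, 0, 0, 0], [-1, 2, -1, -1, 0, 0], [0, -1, 2, 0, 0, 0], [0, -1, 0, 2, -1, 0], [0, 0, 0, -1, 2, -1], [0, 0, 0, 0, -1, 2]].
All simple roots have the same length, so the diagram is simply laced. The associated Dynkin diagram is a chain of 4 nodes with a fork of two nodes at one end (D_6), so the type is D_6 (the algebra so(12)).

D_6 (so(12))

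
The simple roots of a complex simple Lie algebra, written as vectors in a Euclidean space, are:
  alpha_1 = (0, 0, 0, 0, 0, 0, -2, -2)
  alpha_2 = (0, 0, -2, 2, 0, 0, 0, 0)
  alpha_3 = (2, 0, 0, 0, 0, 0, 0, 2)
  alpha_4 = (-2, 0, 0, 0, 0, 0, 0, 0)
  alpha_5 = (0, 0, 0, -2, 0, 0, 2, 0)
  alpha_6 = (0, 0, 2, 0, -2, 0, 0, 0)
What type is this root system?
Compute the Cartan integers a_ij = 2(alpha_i, alpha_j)/(alpha_j, alpha_j); the resulting 6x6 Cartan matrix is
[[2, 0, -1, 0, -1, 0], [0, 2, 0, 0, -1, -1], [-1, 0, 2, -2, 0, 0], [0, 0, -1, 2, 0, 0], [-1, -1, 0, 0, 2, 0], [0, -1, 0, 0, 0, 2]].
The roots have two lengths (squared-length ratio 2:1); the short ones are alpha_{4}. The associated Dynkin diagram is a chain of 6 nodes with a double edge at one end; the terminal node there is the unique short simple root (B_6), so the type is B_6 (the algebra so(13)).

B_6 (so(13))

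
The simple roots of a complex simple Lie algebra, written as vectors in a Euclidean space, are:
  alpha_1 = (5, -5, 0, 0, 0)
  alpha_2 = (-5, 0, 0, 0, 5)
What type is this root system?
Compute the Cartan integers a_ij = 2(alpha_i, alpha_j)/(alpha_j, alpha_j); the resulting 2x2 Cartan matrix is
[[2, -1], [-1, 2]].
All simple roots have the same length, so the diagram is simply laced. The associated Dynkin diagram is a chain of 2 nodes with single edges (A_2), so the type is A_2 (the algebra sl(3)).

A_2 (sl(3))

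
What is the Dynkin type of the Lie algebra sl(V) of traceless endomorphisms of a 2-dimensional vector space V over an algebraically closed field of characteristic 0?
A1

This is sl(2), which has dimension 2^2 - 1 = 3 and rank 2 - 1 = 1 (a Cartan subalgebra is the diagonal traceless matrices). In the classification of classical Lie algebras, the special linear algebra sl(n+1) has type A_n; here n = 1, so the Dynkin diagram is a chain of 1 nodes with single edges (A_1). Hence the type is A_1.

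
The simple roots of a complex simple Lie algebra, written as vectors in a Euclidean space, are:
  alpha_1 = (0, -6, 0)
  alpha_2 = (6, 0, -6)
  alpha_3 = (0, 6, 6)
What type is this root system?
B_3 (so(7))

Compute the Cartan integers a_ij = 2(alpha_i, alpha_j)/(alpha_j, alpha_j); the resulting 3x3 Cartan matrix is
[[2, 0, -1], [0, 2, -1], [-2, -1, 2]].
The roots have two lengths (squared-length ratio 2:1); the short ones are alpha_{1}. The associated Dynkin diagram is a chain of 3 nodes with a double edge at one end; the terminal node there is the unique short simple root (B_3), so the type is B_3 (the algebra so(7)).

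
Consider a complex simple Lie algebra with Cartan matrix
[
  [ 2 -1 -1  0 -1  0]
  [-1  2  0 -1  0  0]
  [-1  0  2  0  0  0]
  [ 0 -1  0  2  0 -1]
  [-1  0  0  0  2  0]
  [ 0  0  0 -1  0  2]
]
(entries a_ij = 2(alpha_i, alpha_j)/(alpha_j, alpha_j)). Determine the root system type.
D_6 (so(12))

The matrix has rank 6 with 2's on the diagonal. Reading the off-diagonal entries as Dynkin edges (a single edge where a_ij = a_ji = -1; a double or triple edge where a_ij * a_ji = 2 or 3), the diagram is a chain of 4 nodes with a fork of two nodes at one end (D_6). One simple-root ordering that puts it in standard form is (alpha_6, alpha_4, alpha_2, alpha_1, alpha_5, alpha_3). So the algebra is type D_6, i.e. so(12).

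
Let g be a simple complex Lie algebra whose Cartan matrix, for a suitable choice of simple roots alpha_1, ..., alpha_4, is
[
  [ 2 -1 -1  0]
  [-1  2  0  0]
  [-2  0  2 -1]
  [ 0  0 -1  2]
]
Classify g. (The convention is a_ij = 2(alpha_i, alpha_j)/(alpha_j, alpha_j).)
F4

The matrix has rank 4 with 2's on the diagonal. Reading the off-diagonal entries as Dynkin edges (a single edge where a_ij = a_ji = -1; a double or triple edge where a_ij * a_ji = 2 or 3), the diagram is a chain of 4 nodes with a double edge between the middle two (F_4). One simple-root ordering that puts it in standard form is (alpha_4, alpha_3, alpha_1, alpha_2). So the algebra is type F_4.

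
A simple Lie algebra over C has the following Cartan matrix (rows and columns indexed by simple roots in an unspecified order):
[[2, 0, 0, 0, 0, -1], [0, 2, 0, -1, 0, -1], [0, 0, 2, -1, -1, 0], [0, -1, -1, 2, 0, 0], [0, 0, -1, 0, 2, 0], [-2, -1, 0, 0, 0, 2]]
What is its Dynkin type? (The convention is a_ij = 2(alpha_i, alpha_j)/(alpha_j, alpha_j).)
B_6 (so(13))

The matrix has rank 6 with 2's on the diagonal. Reading the off-diagonal entries as Dynkin edges (a single edge where a_ij = a_ji = -1; a double or triple edge where a_ij * a_ji = 2 or 3), the diagram is a chain of 6 nodes with a double edge at one end; the terminal node there is the unique short simple root (B_6). One simple-root ordering that puts it in standard form is (alpha_5, alpha_3, alpha_4, alpha_2, alpha_6, alpha_1). So the algebra is type B_6, i.e. so(13).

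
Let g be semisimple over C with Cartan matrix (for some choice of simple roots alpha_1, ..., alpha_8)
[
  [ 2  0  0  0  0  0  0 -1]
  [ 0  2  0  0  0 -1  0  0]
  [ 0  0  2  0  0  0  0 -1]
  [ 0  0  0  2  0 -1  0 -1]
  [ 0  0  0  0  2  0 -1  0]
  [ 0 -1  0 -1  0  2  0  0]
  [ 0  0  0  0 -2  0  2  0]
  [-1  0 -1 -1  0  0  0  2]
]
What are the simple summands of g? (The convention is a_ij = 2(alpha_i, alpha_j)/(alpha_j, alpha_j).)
The diagram associated to this matrix has two connected components: the simple roots {alpha_5, alpha_7} form a chain of 2 nodes with a double edge at one end; the terminal node there is the unique short simple root (B_2), and {alpha_1, alpha_2, alpha_3, alpha_4, alpha_6, alpha_8} form a chain of 4 nodes with a fork of two nodes at one end (D_6). A semisimple Lie algebra decomposes uniquely as the direct sum of simple ideals, one per connected component of its Dynkin diagram, so g ≅ B_2 ⊕ D_6 (dimension 10 + 66 = 76).

B2 + D6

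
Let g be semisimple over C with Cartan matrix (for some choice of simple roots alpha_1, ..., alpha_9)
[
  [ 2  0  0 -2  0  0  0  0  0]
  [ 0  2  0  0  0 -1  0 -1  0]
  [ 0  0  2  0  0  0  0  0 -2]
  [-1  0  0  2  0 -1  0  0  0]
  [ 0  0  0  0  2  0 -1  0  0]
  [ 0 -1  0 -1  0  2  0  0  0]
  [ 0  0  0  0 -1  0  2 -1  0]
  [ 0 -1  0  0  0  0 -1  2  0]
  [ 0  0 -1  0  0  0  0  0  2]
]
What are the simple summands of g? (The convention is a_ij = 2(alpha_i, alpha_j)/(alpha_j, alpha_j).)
The diagram associated to this matrix has two connected components: the simple roots {alpha_3, alpha_9} form a chain of 2 nodes with a double edge at one end; the terminal node there is the unique short simple root (B_2), and {alpha_1, alpha_2, alpha_4, alpha_5, alpha_6, alpha_7, alpha_8} form a chain of 7 nodes with a double edge at one end; the terminal node there is the unique long simple root (C_7). A semisimple Lie algebra decomposes uniquely as the direct sum of simple ideals, one per connected component of its Dynkin diagram, so g ≅ B_2 ⊕ C_7 (dimension 10 + 105 = 115).

B2 ⊕ C7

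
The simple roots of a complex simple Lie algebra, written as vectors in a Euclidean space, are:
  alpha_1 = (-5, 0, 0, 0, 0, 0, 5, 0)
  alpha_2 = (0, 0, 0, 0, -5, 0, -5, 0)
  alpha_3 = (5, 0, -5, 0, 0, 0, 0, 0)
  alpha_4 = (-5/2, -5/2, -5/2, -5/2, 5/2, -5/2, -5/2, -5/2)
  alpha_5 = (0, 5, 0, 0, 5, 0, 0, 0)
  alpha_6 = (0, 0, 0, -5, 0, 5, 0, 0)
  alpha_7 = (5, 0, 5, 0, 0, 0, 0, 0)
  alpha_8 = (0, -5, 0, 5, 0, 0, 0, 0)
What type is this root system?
Compute the Cartan integers a_ij = 2(alpha_i, alpha_j)/(alpha_j, alpha_j); the resulting 8x8 Cartan matrix is
[[2, -1, -1, 0, 0, 0, -1, 0], [-1, 2, 0, 0, -1, 0, 0, 0], [-1, 0, 2, 0, 0, 0, 0, 0], [0, 0, 0, 2, 0, 0, -1, 0], [0, -1, 0, 0, 2, 0, 0, -1], [0, 0, 0, 0, 0, 2, 0, -1], [-1, 0, 0, -1, 0, 0, 2, 0], [0, 0, 0, 0, -1, -1, 0, 2]].
All simple roots have the same length, so the diagram is simply laced. The associated Dynkin diagram is a chain of 7 nodes with one extra node attached to the third node from one end (E_8), so the type is E_8.

type E_8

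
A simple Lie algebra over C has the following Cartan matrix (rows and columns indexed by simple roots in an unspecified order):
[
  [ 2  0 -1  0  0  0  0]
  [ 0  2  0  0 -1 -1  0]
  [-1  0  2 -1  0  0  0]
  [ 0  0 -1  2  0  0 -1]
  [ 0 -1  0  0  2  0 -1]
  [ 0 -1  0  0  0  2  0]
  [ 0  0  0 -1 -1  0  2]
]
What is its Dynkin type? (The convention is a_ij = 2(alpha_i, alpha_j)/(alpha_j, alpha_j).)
The matrix has rank 7 with 2's on the diagonal. Reading the off-diagonal entries as Dynkin edges (a single edge where a_ij = a_ji = -1; a double or triple edge where a_ij * a_ji = 2 or 3), the diagram is a chain of 7 nodes with single edges (A_7). One simple-root ordering that puts it in standard form is (alpha_1, alpha_3, alpha_4, alpha_7, alpha_5, alpha_2, alpha_6). So the algebra is type A_7, i.e. sl(8).

A7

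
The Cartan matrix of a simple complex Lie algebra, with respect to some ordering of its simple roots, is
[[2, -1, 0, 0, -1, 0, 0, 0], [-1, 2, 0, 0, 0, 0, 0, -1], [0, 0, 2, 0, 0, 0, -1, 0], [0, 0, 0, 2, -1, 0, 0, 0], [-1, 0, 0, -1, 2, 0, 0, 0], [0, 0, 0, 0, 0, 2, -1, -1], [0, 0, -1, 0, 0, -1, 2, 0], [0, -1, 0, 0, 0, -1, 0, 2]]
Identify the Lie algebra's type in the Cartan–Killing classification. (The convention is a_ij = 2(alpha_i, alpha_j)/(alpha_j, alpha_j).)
A_8 (sl(9))

The matrix has rank 8 with 2's on the diagonal. Reading the off-diagonal entries as Dynkin edges (a single edge where a_ij = a_ji = -1; a double or triple edge where a_ij * a_ji = 2 or 3), the diagram is a chain of 8 nodes with single edges (A_8). One simple-root ordering that puts it in standard form is (alpha_4, alpha_5, alpha_1, alpha_2, alpha_8, alpha_6, alpha_7, alpha_3). So the algebra is type A_8, i.e. sl(9).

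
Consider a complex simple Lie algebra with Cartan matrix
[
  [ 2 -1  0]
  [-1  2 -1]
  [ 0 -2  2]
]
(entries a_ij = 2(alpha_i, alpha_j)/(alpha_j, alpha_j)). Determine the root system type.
The matrix has rank 3 with 2's on the diagonal. Reading the off-diagonal entries as Dynkin edges (a single edge where a_ij = a_ji = -1; a double or triple edge where a_ij * a_ji = 2 or 3), the diagram is a chain of 3 nodes with a double edge at one end; the terminal node there is the unique long simple root (C_3). One simple-root ordering that puts it in standard form is (alpha_1, alpha_2, alpha_3). So the algebra is type C_3, i.e. sp(6).

C3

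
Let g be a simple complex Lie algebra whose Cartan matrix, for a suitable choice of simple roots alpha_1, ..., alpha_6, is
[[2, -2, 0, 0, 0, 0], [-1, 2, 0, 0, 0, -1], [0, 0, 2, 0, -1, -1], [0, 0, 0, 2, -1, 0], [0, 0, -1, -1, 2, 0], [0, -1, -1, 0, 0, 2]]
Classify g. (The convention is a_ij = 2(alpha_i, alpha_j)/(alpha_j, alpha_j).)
The matrix has rank 6 with 2's on the diagonal. Reading the off-diagonal entries as Dynkin edges (a single edge where a_ij = a_ji = -1; a double or triple edge where a_ij * a_ji = 2 or 3), the diagram is a chain of 6 nodes with a double edge at one end; the terminal node there is the unique long simple root (C_6). One simple-root ordering that puts it in standard form is (alpha_4, alpha_5, alpha_3, alpha_6, alpha_2, alpha_1). So the algebra is type C_6, i.e. sp(12).

C_6 (sp(12))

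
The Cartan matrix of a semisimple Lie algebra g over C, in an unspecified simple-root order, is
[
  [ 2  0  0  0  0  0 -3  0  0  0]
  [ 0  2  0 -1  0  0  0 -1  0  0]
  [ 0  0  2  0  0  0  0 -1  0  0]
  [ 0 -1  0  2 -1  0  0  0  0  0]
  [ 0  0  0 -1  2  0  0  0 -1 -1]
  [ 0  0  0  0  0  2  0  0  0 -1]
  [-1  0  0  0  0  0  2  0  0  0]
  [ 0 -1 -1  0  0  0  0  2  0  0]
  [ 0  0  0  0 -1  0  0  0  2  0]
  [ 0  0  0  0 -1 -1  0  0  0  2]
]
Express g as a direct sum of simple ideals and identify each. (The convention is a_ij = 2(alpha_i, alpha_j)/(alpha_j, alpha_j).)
E_8 ⊕ G_2

The diagram associated to this matrix has two connected components: the simple roots {alpha_2, alpha_3, alpha_4, alpha_5, alpha_6, alpha_8, alpha_9, alpha_10} form a chain of 7 nodes with one extra node attached to the third node from one end (E_8), and {alpha_1, alpha_7} form two nodes joined by a triple edge (G_2). A semisimple Lie algebra decomposes uniquely as the direct sum of simple ideals, one per connected component of its Dynkin diagram, so g ≅ E_8 ⊕ G_2 (dimension 248 + 14 = 262).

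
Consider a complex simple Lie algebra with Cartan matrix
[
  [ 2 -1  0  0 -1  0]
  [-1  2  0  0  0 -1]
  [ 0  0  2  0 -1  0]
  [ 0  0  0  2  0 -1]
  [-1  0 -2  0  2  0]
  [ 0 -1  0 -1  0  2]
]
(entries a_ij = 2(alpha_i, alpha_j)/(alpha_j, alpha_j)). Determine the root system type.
B_6 (so(13))

The matrix has rank 6 with 2's on the diagonal. Reading the off-diagonal entries as Dynkin edges (a single edge where a_ij = a_ji = -1; a double or triple edge where a_ij * a_ji = 2 or 3), the diagram is a chain of 6 nodes with a double edge at one end; the terminal node there is the unique short simple root (B_6). One simple-root ordering that puts it in standard form is (alpha_4, alpha_6, alpha_2, alpha_1, alpha_5, alpha_3). So the algebra is type B_6, i.e. so(13).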